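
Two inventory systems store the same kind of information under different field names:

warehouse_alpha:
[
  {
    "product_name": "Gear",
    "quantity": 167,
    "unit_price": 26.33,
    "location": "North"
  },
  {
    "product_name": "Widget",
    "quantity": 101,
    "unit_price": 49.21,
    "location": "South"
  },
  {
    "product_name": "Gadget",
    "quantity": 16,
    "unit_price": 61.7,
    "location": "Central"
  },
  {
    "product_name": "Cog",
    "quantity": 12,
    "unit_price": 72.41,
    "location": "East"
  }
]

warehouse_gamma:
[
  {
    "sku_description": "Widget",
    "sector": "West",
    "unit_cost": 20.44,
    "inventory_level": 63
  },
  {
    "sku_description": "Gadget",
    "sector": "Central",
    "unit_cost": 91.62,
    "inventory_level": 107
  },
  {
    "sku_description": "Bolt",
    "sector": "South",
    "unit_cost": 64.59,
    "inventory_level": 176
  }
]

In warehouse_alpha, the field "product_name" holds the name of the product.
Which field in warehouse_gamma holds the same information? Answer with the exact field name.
sku_description

In warehouse_alpha, "product_name" holds the name of the product.
The fields in warehouse_gamma are: "sku_description", "sector", "unit_cost", "inventory_level".
"sku_description" is the match: the name refers to the same concept and its values are product-name strings (e.g. 'Bolt', 'Gadget').
The other fields ("sector", "unit_cost", "inventory_level") hold different kinds of data.

So "product_name" in warehouse_alpha corresponds to "sku_description" in warehouse_gamma.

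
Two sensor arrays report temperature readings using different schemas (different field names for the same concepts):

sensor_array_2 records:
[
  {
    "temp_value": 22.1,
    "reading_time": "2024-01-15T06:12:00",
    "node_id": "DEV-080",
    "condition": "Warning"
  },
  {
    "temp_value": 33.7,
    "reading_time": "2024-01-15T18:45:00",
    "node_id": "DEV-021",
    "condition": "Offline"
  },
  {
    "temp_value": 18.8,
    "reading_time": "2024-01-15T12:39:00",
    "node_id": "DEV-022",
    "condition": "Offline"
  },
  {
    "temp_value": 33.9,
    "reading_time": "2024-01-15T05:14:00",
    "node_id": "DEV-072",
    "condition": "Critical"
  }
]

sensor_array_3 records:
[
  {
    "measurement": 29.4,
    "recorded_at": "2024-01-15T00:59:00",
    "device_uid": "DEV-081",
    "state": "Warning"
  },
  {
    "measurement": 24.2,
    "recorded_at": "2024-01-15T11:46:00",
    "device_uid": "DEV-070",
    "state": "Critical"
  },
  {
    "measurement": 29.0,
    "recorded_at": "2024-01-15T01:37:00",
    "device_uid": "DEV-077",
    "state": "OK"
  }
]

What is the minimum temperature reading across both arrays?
18.8

Schema mapping: "temp_value" (sensor_array_2) = "measurement" (sensor_array_3) = temperature reading

Minimum in sensor_array_2: 18.8
Minimum in sensor_array_3: 24.2

Overall minimum: min(18.8, 24.2) = 18.8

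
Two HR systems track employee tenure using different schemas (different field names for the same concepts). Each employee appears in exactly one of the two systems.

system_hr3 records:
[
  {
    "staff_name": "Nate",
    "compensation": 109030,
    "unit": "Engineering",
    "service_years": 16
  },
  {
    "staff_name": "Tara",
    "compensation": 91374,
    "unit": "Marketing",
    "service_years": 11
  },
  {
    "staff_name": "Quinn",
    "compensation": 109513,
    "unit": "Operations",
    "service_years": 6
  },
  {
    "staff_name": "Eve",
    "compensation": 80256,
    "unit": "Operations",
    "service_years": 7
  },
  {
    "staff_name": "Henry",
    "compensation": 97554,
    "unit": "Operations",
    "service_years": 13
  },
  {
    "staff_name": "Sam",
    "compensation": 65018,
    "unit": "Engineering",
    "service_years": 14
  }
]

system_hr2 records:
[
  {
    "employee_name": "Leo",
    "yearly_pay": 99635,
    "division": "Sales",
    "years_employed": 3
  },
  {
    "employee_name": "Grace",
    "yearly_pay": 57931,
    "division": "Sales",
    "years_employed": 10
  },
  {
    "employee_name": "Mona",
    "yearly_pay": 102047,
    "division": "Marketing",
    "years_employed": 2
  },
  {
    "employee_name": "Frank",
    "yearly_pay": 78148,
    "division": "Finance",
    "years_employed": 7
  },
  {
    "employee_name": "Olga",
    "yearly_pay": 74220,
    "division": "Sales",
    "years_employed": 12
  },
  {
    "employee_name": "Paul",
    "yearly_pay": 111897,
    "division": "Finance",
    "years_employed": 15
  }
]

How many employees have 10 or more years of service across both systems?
7

Reconcile schemas: "service_years" (system_hr3) = "years_employed" (system_hr2) = years of service

From system_hr3: 4 employees with >= 10 years
From system_hr2: 3 employees with >= 10 years

Total: 4 + 3 = 7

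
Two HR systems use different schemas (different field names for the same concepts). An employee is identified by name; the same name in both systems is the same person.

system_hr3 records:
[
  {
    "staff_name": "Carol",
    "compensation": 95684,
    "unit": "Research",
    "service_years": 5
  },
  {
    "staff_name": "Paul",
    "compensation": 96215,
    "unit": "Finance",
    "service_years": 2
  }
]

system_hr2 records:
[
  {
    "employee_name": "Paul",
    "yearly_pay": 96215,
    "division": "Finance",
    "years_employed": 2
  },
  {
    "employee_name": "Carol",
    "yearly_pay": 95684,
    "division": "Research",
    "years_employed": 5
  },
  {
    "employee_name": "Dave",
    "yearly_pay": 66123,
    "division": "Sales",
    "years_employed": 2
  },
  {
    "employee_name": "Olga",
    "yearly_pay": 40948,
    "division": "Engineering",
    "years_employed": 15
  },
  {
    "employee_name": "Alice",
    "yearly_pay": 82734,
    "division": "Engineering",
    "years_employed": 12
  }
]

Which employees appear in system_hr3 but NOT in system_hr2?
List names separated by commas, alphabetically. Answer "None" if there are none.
None

Schema mapping: "staff_name" (system_hr3) = "employee_name" (system_hr2) = employee name

Names in system_hr3: ['Carol', 'Paul']
Names in system_hr2: ['Alice', 'Carol', 'Dave', 'Olga', 'Paul']

In system_hr3 but not system_hr2: None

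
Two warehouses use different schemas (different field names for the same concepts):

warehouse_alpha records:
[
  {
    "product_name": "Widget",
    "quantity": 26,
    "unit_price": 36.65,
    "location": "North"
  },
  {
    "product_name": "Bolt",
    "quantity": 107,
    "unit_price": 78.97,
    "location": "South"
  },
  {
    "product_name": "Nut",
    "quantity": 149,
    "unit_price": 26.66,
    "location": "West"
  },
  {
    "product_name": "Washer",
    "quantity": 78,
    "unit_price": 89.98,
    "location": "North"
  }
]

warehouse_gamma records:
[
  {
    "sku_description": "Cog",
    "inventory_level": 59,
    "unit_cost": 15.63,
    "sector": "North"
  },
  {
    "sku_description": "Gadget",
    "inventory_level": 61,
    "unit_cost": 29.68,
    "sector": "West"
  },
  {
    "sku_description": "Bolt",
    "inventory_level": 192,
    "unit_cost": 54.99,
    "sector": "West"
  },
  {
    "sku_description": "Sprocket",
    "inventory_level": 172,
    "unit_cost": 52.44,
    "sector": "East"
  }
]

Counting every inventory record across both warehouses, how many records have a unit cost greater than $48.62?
4

Schema mapping: "unit_price" (warehouse_alpha) = "unit_cost" (warehouse_gamma) = unit cost

Records > $48.62 in warehouse_alpha: 2
Records > $48.62 in warehouse_gamma: 2

Total count: 2 + 2 = 4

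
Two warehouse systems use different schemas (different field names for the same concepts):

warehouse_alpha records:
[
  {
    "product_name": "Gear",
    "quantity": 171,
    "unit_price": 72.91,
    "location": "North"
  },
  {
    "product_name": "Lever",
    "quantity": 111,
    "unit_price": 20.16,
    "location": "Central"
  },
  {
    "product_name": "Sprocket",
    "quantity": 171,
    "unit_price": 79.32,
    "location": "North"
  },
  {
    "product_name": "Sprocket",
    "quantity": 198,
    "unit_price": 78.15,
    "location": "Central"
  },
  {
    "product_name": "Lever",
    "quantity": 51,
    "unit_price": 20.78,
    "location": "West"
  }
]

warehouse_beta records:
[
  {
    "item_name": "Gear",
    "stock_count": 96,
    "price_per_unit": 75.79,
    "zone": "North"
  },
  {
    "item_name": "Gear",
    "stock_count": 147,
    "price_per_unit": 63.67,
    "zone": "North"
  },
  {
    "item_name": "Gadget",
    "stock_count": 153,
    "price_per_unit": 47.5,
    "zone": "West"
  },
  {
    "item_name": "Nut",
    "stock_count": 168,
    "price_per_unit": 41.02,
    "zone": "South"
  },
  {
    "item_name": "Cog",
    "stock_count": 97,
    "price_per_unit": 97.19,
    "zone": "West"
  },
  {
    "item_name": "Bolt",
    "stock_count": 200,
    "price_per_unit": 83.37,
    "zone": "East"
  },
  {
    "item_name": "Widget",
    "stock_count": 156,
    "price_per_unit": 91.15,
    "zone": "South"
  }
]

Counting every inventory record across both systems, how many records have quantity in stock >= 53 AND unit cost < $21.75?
1

Schema mappings:
- "quantity" (warehouse_alpha) = "stock_count" (warehouse_beta) = quantity
- "unit_price" (warehouse_alpha) = "price_per_unit" (warehouse_beta) = unit cost

Records meeting both conditions in warehouse_alpha: 1
Records meeting both conditions in warehouse_beta: 0

Total: 1 + 0 = 1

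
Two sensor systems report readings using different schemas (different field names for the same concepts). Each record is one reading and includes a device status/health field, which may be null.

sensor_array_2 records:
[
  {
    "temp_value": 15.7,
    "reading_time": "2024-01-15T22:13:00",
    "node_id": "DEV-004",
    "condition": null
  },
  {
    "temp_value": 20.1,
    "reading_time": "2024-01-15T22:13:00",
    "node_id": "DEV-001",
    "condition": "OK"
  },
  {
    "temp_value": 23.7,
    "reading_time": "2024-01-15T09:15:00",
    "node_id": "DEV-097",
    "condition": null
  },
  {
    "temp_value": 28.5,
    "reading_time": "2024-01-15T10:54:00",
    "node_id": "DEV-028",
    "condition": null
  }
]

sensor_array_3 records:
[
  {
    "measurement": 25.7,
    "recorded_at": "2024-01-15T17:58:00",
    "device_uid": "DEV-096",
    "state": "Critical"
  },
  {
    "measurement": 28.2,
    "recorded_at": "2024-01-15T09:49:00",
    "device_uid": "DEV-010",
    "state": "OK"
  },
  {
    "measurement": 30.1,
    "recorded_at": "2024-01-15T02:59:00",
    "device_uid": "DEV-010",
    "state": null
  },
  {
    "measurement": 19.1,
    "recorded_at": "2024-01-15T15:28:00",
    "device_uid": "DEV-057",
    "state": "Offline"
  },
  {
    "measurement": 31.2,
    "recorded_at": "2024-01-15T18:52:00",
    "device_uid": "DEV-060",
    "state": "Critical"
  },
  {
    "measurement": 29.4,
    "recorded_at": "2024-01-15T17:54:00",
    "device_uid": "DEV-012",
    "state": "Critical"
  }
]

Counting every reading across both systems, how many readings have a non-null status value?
6

Schema mapping: "condition" (sensor_array_2) = "state" (sensor_array_3) = status

Non-null in sensor_array_2: 1
Non-null in sensor_array_3: 5

Total non-null: 1 + 5 = 6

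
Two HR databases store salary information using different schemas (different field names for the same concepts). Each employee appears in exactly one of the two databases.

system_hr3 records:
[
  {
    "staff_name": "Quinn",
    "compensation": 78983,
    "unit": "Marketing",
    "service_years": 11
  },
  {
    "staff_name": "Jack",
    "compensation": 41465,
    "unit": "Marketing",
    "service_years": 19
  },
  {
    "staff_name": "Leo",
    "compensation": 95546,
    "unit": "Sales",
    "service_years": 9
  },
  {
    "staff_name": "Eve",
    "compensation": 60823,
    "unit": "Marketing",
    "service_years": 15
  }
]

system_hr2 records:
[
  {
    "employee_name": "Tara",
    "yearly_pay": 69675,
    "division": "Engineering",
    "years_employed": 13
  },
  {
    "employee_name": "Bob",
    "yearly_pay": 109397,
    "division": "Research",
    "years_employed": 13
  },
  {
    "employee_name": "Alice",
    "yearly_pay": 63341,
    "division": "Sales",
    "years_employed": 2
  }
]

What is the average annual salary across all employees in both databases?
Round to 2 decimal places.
74175.71

Schema mapping: "compensation" (system_hr3) = "yearly_pay" (system_hr2) = annual salary

All salaries: [78983, 41465, 95546, 60823, 69675, 109397, 63341]
Sum: 519230
Count: 7
Average: 519230 / 7 = 74175.71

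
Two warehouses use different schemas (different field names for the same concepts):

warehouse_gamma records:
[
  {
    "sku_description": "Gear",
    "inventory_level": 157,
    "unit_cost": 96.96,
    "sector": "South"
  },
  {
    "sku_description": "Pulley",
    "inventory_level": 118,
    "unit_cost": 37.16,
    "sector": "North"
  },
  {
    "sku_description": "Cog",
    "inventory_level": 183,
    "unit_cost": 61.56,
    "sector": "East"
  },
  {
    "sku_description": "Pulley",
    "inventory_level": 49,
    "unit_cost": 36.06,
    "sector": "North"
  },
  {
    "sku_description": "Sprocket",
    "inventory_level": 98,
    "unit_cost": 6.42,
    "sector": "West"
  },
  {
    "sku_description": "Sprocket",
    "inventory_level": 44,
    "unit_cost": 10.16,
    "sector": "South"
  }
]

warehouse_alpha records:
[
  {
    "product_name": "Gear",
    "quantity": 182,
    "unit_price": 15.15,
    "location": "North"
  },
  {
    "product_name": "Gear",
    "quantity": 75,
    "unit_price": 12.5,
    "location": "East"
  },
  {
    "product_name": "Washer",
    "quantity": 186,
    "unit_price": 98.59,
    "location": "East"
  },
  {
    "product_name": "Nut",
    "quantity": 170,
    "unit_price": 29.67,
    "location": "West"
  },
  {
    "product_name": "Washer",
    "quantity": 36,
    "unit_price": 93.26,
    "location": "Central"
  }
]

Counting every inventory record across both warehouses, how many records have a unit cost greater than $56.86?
4

Schema mapping: "unit_cost" (warehouse_gamma) = "unit_price" (warehouse_alpha) = unit cost

Records > $56.86 in warehouse_gamma: 2
Records > $56.86 in warehouse_alpha: 2

Total count: 2 + 2 = 4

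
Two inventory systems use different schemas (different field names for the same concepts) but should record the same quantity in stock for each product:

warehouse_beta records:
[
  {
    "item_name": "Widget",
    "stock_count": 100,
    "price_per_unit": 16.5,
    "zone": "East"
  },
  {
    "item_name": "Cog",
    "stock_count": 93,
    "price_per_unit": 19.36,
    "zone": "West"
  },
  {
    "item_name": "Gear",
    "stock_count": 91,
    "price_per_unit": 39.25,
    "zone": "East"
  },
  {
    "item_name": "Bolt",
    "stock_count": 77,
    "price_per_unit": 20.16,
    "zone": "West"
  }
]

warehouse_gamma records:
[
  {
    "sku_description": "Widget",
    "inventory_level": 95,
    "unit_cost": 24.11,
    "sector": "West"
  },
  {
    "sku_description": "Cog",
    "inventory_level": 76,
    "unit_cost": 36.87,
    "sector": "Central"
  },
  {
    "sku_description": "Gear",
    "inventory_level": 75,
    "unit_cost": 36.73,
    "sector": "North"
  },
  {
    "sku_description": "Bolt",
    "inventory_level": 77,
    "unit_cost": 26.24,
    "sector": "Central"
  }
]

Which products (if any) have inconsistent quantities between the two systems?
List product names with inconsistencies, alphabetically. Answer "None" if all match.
Cog, Gear, Widget

Schema mappings:
- "item_name" (warehouse_beta) = "sku_description" (warehouse_gamma) = product name
- "stock_count" (warehouse_beta) = "inventory_level" (warehouse_gamma) = quantity

Comparison:
  Widget: 100 vs 95 - MISMATCH
  Cog: 93 vs 76 - MISMATCH
  Gear: 91 vs 75 - MISMATCH
  Bolt: 77 vs 77 - MATCH

Products with inconsistencies: Cog, Gear, Widget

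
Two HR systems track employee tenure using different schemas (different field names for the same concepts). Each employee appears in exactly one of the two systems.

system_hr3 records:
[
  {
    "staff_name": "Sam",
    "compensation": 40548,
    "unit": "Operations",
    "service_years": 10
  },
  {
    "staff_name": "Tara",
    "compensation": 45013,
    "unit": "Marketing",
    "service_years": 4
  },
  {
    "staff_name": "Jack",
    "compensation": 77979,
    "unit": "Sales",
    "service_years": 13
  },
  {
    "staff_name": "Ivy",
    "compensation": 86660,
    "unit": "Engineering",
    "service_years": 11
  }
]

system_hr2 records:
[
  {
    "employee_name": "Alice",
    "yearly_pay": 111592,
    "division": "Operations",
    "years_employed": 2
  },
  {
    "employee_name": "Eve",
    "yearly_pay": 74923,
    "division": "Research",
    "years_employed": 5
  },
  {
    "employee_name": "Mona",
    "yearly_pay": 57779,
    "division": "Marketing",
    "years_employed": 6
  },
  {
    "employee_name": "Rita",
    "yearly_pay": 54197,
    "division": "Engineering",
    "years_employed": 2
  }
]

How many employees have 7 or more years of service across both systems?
3

Reconcile schemas: "service_years" (system_hr3) = "years_employed" (system_hr2) = years of service

From system_hr3: 3 employees with >= 7 years
From system_hr2: 0 employees with >= 7 years

Total: 3 + 0 = 3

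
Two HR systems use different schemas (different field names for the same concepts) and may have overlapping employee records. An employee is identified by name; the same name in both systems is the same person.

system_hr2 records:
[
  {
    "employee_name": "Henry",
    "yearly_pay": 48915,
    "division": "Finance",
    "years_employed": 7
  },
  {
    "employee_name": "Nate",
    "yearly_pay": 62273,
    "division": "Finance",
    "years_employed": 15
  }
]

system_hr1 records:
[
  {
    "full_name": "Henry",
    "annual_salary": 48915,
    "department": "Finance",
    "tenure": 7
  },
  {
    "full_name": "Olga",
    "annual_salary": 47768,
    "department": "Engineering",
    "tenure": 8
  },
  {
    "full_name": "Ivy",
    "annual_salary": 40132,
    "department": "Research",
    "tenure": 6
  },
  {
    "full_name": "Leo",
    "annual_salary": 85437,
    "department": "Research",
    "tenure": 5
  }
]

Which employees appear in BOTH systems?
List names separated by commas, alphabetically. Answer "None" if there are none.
Henry

Schema mapping: "employee_name" (system_hr2) = "full_name" (system_hr1) = employee name

Names in system_hr2: ['Henry', 'Nate']
Names in system_hr1: ['Henry', 'Ivy', 'Leo', 'Olga']

Intersection: ['Henry']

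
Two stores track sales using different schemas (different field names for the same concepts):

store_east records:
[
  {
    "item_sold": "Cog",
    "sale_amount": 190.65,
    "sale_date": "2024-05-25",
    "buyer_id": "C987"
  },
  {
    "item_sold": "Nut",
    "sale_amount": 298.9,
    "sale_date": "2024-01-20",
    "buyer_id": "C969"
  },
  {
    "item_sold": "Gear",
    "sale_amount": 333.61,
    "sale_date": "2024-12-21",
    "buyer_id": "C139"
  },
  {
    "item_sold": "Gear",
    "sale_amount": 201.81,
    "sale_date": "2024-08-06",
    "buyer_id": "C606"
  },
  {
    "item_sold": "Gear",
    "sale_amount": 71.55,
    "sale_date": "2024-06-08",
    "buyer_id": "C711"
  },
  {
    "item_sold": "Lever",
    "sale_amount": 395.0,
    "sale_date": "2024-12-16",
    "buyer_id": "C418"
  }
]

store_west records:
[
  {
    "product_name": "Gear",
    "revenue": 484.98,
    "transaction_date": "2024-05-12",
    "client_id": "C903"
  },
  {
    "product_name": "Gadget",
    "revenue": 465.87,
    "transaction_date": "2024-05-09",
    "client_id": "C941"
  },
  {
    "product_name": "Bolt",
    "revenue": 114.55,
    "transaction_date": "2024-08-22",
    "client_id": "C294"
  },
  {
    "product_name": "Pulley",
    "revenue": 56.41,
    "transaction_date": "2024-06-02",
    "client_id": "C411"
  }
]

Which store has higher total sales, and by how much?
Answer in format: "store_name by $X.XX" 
store_east by $369.71

Schema mapping: "sale_amount" (store_east) = "revenue" (store_west) = sale amount

Total for store_east: 1491.52
Total for store_west: 1121.81

Difference: |1491.52 - 1121.81| = 369.71
store_east has higher sales by $369.71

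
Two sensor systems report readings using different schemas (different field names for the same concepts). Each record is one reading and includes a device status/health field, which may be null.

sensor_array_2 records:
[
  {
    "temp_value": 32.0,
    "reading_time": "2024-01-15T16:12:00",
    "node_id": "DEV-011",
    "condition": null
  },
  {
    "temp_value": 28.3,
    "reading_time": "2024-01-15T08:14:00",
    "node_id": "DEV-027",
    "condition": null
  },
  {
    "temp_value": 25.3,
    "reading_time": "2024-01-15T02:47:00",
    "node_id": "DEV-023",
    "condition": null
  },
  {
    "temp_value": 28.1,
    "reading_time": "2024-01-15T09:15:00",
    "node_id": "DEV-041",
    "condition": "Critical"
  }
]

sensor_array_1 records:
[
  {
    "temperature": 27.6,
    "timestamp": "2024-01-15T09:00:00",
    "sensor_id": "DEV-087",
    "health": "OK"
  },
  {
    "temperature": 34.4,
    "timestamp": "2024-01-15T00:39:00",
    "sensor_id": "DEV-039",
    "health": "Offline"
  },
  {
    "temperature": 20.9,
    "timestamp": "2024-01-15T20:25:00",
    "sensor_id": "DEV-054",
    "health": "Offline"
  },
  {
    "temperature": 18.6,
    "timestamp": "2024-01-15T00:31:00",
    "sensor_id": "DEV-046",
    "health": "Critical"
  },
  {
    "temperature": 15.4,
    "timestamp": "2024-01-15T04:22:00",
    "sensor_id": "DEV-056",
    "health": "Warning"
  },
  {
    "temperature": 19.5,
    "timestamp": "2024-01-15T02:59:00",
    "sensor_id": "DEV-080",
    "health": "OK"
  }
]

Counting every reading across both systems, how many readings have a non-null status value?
7

Schema mapping: "condition" (sensor_array_2) = "health" (sensor_array_1) = status

Non-null in sensor_array_2: 1
Non-null in sensor_array_1: 6

Total non-null: 1 + 6 = 7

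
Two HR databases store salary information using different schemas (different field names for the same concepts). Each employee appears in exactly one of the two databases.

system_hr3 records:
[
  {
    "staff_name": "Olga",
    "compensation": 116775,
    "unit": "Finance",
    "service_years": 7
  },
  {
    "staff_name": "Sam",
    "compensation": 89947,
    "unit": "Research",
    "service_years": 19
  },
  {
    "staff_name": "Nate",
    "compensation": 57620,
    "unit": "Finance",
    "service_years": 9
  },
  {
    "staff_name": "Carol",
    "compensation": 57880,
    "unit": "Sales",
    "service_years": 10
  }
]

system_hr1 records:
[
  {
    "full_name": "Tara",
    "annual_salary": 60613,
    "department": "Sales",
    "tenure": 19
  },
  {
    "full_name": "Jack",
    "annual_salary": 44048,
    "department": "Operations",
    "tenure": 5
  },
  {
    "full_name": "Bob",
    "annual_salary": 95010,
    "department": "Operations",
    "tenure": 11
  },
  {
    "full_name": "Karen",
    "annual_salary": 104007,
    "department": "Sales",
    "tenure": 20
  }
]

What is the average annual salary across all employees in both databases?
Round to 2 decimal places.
78237.50

Schema mapping: "compensation" (system_hr3) = "annual_salary" (system_hr1) = annual salary

All salaries: [116775, 89947, 57620, 57880, 60613, 44048, 95010, 104007]
Sum: 625900
Count: 8
Average: 625900 / 8 = 78237.50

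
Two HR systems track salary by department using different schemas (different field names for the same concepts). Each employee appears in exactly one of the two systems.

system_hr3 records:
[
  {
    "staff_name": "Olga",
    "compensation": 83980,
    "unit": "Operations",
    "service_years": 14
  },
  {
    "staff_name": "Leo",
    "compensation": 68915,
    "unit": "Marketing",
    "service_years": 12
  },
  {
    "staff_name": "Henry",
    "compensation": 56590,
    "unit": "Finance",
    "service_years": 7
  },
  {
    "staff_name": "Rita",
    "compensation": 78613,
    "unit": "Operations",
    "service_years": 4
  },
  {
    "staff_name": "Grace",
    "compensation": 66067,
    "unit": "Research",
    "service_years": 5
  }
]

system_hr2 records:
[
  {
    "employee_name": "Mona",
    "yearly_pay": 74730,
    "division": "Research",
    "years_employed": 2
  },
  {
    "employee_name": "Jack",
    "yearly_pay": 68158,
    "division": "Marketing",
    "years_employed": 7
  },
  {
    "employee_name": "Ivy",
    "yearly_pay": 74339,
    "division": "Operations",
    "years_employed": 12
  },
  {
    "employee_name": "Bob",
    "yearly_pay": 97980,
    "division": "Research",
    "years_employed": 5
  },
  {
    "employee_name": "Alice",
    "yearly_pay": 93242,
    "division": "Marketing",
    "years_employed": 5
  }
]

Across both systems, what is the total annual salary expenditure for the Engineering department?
0

Schema mappings:
- "unit" (system_hr3) = "division" (system_hr2) = department
- "compensation" (system_hr3) = "yearly_pay" (system_hr2) = salary

Engineering salaries from system_hr3: 0
Engineering salaries from system_hr2: 0

Total: 0 + 0 = 0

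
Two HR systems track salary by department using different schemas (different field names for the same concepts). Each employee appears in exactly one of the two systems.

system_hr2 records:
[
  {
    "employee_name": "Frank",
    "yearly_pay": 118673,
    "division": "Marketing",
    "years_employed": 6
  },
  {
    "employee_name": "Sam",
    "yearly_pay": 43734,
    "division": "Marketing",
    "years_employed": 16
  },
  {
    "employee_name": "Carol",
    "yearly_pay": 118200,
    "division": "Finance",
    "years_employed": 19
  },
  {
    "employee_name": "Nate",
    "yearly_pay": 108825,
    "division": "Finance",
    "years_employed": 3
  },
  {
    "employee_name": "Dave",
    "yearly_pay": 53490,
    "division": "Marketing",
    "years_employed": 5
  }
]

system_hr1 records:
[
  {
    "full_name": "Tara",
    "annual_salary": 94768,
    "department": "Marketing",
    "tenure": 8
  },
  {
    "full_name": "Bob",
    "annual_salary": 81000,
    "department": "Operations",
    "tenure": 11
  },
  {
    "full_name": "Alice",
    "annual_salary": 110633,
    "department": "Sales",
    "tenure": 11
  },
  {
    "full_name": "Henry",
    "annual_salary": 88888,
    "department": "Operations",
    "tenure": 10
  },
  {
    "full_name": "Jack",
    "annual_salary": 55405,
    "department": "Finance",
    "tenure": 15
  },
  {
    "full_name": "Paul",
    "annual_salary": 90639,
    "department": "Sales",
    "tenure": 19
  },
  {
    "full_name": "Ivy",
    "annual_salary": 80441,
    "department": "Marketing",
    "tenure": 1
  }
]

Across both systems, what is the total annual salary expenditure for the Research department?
0

Schema mappings:
- "division" (system_hr2) = "department" (system_hr1) = department
- "yearly_pay" (system_hr2) = "annual_salary" (system_hr1) = salary

Research salaries from system_hr2: 0
Research salaries from system_hr1: 0

Total: 0 + 0 = 0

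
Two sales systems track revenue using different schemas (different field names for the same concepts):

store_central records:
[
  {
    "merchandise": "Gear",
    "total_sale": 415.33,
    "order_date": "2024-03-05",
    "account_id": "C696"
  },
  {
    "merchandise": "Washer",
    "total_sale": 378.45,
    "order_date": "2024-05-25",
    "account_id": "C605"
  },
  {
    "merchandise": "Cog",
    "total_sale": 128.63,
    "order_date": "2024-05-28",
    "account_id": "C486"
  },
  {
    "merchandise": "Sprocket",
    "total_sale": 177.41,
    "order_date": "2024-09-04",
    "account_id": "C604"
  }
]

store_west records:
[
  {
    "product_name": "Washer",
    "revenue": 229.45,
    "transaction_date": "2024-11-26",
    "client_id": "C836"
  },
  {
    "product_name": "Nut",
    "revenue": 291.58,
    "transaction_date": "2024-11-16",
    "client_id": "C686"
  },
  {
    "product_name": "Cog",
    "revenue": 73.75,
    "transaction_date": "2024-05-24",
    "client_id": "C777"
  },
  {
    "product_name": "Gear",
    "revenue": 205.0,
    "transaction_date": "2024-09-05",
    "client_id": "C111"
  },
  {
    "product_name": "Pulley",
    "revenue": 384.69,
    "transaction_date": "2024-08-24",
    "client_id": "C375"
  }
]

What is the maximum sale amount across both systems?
415.33

Reconcile: "total_sale" (store_central) = "revenue" (store_west) = sale amount

Maximum in store_central: 415.33
Maximum in store_west: 384.69

Overall maximum: max(415.33, 384.69) = 415.33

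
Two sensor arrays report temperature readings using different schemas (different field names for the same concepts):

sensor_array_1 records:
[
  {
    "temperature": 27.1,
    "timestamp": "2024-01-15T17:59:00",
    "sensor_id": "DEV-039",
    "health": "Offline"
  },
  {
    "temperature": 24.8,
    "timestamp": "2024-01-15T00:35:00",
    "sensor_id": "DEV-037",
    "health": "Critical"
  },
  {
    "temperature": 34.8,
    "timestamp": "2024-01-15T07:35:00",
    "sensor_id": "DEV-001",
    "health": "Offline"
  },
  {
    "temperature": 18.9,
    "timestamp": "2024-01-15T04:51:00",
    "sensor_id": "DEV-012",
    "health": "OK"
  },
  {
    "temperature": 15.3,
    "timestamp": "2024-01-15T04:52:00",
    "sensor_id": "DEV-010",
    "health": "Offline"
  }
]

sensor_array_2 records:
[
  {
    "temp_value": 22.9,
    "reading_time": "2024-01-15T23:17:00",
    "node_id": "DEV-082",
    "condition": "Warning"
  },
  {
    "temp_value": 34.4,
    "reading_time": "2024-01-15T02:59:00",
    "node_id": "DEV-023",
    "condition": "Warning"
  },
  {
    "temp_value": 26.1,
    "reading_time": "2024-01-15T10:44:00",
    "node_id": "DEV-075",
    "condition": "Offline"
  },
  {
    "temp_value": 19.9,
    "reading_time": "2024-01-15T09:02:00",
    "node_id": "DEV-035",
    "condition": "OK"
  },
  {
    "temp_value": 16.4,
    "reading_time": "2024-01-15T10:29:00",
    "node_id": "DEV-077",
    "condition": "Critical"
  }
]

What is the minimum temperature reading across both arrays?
15.3

Schema mapping: "temperature" (sensor_array_1) = "temp_value" (sensor_array_2) = temperature reading

Minimum in sensor_array_1: 15.3
Minimum in sensor_array_2: 16.4

Overall minimum: min(15.3, 16.4) = 15.3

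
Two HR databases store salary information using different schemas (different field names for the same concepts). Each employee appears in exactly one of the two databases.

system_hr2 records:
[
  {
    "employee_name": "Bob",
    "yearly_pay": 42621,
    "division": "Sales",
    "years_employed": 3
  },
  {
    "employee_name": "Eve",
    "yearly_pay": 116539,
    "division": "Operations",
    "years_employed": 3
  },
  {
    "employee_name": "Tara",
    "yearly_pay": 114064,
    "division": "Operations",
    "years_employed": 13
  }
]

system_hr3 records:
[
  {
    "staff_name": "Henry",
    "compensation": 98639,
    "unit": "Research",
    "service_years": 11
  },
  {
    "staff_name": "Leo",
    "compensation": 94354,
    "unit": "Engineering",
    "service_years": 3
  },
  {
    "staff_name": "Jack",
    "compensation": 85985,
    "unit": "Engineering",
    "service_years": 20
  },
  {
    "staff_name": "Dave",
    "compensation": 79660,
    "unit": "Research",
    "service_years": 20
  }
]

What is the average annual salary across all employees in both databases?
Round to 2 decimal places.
90266.00

Schema mapping: "yearly_pay" (system_hr2) = "compensation" (system_hr3) = annual salary

All salaries: [42621, 116539, 114064, 98639, 94354, 85985, 79660]
Sum: 631862
Count: 7
Average: 631862 / 7 = 90266.00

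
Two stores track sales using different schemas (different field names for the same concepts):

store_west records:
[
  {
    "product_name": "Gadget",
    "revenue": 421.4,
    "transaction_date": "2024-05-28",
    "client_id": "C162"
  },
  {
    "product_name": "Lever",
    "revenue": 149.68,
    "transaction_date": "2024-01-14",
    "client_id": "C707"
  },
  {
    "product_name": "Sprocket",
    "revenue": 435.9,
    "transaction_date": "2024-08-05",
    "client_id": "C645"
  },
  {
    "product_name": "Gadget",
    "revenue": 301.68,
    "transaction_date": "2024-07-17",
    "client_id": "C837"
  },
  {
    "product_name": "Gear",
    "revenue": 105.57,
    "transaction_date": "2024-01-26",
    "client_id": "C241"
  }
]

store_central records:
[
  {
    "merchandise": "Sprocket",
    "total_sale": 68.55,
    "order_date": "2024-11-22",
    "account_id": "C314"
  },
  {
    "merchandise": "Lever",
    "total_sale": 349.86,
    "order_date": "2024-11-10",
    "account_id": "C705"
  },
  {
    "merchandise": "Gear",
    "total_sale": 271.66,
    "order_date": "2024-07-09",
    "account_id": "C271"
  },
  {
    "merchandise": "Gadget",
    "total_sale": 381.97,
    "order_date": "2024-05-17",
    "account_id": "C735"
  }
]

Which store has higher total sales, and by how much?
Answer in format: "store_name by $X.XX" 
store_west by $342.19

Schema mapping: "revenue" (store_west) = "total_sale" (store_central) = sale amount

Total for store_west: 1414.23
Total for store_central: 1072.04

Difference: |1414.23 - 1072.04| = 342.19
store_west has higher sales by $342.19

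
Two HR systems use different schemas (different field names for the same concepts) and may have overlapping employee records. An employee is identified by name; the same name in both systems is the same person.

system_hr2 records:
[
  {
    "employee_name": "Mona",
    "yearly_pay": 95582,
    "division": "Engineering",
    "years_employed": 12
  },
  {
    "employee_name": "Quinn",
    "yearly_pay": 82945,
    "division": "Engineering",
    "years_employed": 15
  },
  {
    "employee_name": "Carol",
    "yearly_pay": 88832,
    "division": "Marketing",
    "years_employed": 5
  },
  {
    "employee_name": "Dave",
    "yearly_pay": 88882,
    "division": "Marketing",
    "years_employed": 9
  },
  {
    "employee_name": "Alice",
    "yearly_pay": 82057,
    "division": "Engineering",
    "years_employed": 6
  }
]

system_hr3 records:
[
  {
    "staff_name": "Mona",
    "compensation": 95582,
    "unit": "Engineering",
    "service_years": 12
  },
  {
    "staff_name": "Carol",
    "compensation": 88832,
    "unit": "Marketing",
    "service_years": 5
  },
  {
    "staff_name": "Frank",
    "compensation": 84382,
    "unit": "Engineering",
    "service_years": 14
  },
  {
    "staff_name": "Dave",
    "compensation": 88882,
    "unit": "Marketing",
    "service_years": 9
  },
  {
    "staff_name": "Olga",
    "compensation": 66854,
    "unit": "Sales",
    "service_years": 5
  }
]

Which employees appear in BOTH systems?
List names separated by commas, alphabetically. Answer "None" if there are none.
Carol, Dave, Mona

Schema mapping: "employee_name" (system_hr2) = "staff_name" (system_hr3) = employee name

Names in system_hr2: ['Alice', 'Carol', 'Dave', 'Mona', 'Quinn']
Names in system_hr3: ['Carol', 'Dave', 'Frank', 'Mona', 'Olga']

Intersection: ['Carol', 'Dave', 'Mona']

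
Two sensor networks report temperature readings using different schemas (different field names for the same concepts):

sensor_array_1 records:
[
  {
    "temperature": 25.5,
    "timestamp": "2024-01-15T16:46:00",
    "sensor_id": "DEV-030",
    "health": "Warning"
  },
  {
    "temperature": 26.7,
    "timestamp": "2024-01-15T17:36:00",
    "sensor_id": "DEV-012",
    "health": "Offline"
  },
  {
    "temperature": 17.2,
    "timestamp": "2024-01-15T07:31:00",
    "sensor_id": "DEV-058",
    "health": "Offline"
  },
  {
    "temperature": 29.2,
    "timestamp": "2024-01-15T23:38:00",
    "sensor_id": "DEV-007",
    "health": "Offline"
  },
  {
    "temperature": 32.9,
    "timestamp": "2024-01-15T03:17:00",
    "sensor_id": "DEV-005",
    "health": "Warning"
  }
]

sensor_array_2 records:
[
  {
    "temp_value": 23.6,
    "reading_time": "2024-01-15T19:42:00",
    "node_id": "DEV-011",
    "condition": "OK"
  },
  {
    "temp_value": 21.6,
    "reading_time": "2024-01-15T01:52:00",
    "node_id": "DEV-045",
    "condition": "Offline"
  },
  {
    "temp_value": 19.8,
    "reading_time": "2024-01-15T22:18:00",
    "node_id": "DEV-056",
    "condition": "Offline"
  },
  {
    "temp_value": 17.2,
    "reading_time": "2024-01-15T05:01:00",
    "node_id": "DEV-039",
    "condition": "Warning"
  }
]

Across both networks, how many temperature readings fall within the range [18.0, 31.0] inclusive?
6

Schema mapping: "temperature" (sensor_array_1) = "temp_value" (sensor_array_2) = temperature

Readings in [18.0, 31.0] from sensor_array_1: 3
Readings in [18.0, 31.0] from sensor_array_2: 3

Total count: 3 + 3 = 6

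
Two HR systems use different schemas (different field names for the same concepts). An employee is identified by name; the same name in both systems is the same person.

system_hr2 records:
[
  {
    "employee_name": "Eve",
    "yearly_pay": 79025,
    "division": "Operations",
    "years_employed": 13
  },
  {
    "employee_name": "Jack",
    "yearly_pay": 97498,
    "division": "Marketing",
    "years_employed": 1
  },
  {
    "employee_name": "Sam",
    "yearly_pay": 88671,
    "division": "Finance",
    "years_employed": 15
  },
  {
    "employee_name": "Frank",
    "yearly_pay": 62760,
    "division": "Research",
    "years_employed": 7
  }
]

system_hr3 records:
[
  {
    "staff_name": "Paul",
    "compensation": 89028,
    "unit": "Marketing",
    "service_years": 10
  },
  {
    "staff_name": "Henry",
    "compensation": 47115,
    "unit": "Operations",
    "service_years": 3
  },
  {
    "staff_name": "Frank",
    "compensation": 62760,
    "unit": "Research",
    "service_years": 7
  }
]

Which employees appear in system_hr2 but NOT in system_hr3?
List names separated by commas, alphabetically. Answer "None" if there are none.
Eve, Jack, Sam

Schema mapping: "employee_name" (system_hr2) = "staff_name" (system_hr3) = employee name

Names in system_hr2: ['Eve', 'Frank', 'Jack', 'Sam']
Names in system_hr3: ['Frank', 'Henry', 'Paul']

In system_hr2 but not system_hr3: ['Eve', 'Jack', 'Sam']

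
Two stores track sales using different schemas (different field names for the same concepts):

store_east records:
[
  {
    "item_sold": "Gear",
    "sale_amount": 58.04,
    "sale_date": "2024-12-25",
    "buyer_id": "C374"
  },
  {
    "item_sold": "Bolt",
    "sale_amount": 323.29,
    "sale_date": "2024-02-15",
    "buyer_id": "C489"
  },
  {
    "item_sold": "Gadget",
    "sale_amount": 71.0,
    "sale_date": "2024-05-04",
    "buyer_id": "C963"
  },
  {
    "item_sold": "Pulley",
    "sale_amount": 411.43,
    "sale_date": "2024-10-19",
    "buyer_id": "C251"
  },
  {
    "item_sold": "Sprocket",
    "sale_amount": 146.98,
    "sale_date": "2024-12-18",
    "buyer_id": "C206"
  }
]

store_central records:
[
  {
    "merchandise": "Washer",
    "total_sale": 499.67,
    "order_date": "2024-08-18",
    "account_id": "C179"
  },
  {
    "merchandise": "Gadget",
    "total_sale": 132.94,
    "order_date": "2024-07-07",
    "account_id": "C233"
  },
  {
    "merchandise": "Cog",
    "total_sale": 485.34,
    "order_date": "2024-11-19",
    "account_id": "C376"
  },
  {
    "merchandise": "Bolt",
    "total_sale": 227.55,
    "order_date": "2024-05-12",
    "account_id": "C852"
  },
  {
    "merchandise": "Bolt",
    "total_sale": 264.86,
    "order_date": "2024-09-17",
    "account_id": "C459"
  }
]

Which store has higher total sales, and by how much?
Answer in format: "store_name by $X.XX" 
store_central by $599.62

Schema mapping: "sale_amount" (store_east) = "total_sale" (store_central) = sale amount

Total for store_east: 1010.74
Total for store_central: 1610.36

Difference: |1010.74 - 1610.36| = 599.62
store_central has higher sales by $599.62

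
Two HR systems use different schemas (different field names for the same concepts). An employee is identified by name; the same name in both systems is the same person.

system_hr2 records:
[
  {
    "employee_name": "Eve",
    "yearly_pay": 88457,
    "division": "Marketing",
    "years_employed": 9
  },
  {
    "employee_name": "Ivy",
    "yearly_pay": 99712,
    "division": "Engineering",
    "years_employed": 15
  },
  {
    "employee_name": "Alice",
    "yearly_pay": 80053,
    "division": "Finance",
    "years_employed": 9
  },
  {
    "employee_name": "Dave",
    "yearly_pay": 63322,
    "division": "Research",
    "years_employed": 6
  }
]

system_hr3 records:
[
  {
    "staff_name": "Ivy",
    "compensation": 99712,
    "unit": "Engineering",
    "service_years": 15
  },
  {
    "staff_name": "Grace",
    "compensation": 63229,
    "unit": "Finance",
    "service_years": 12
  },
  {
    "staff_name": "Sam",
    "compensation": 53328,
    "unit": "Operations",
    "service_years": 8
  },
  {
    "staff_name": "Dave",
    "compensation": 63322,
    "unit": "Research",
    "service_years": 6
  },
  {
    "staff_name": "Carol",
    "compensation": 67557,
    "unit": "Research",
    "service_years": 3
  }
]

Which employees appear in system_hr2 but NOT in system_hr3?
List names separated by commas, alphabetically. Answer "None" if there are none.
Alice, Eve

Schema mapping: "employee_name" (system_hr2) = "staff_name" (system_hr3) = employee name

Names in system_hr2: ['Alice', 'Dave', 'Eve', 'Ivy']
Names in system_hr3: ['Carol', 'Dave', 'Grace', 'Ivy', 'Sam']

In system_hr2 but not system_hr3: ['Alice', 'Eve']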